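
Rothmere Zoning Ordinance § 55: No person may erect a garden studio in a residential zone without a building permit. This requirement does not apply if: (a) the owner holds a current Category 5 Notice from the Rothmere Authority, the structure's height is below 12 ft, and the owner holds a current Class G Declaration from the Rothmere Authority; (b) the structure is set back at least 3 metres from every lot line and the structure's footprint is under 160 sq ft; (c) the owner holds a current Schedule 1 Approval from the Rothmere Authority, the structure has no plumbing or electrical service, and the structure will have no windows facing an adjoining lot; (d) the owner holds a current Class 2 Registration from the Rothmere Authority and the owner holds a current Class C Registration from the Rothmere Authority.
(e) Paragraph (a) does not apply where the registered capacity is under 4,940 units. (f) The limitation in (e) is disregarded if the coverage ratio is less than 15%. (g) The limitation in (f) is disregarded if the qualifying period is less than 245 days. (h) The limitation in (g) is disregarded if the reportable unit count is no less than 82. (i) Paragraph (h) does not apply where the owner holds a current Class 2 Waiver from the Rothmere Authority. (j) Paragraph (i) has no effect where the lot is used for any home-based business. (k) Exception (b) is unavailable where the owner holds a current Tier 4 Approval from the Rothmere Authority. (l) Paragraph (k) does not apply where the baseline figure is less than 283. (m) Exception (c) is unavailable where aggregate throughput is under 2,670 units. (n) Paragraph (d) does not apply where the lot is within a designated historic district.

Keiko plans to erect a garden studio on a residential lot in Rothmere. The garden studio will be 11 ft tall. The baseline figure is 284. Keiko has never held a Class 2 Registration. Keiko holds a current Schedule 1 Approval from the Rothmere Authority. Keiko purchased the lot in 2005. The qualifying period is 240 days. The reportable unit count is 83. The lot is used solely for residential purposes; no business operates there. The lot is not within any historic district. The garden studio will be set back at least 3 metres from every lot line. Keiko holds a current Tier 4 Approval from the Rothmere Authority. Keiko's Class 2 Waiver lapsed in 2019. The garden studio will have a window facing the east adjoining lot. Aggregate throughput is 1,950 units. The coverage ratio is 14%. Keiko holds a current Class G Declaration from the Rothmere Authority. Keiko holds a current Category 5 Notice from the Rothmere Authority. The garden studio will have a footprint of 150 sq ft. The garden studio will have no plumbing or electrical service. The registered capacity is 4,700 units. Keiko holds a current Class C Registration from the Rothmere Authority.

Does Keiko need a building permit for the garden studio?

Exception (a): a current Category 5 Notice is held; the structure's height is 11 ft, below the 12 ft limit; a current Class G Declaration is held — every condition holds. Applying paragraphs (e)–(j): (e) operates (the registered capacity is 4,700 units, under the 4,940 units limit), but is itself disapplied by (f): (f) operates against (e): the coverage ratio is 14%, less than the 15% limit. (g) is triggered (the qualifying period is 240 days, less than the 245 days limit), but yields to (h): (h) is triggered — the reportable unit count is 83, meeting the 82 threshold. (i), which would lift (h), is not triggered — the Class 2 Waiver is not current. Exception (a) stands.
Exception (b)'s conditions are all satisfied: the setback is at least 3 m on every side; the structure's footprint is 150 sq ft, under the 160 sq ft limit. Turning to paragraphs (k)–(l): (k) operates — a current Tier 4 Approval is held. (l), which would lift (k), is not triggered — the baseline figure is 284, not less than 283. Exception (b) does not apply.
Exception (c) does not apply: a window faces an adjoining lot.
Exception (d) does not apply: the Class 2 Registration is not current.

No — exception (a) applies; Keiko does not need a building permit.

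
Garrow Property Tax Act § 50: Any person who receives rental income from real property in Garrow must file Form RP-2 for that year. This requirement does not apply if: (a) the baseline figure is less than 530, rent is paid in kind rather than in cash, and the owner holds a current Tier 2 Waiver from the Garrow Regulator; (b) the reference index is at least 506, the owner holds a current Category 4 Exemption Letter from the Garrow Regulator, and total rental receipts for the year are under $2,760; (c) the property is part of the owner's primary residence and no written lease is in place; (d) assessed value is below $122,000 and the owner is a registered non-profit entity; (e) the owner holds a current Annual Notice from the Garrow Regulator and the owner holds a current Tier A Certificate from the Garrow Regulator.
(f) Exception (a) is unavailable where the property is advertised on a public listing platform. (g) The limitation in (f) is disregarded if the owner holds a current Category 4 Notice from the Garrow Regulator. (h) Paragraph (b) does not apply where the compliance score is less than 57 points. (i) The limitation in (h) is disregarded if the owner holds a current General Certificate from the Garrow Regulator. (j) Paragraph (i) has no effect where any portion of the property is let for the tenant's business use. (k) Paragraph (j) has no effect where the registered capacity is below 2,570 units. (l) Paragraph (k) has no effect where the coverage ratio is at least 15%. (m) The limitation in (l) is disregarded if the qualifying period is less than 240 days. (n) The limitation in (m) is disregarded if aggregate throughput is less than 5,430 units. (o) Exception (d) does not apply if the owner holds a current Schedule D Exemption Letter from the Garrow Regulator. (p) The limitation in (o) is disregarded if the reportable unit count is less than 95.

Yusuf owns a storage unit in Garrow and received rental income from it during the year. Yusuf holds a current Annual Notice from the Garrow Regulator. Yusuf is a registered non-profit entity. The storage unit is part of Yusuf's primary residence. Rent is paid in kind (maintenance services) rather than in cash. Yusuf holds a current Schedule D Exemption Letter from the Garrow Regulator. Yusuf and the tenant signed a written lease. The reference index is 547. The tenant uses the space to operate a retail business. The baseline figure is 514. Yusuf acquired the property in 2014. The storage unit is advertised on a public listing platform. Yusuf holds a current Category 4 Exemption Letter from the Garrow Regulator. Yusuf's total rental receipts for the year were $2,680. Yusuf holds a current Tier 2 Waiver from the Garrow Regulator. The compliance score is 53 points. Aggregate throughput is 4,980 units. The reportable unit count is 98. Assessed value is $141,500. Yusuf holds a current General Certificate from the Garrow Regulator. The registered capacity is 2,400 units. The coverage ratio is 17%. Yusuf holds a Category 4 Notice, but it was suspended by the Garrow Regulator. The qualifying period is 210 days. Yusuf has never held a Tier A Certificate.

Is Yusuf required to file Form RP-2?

Yes — Yusuf must file Form RP-2.

All of (a)'s requirements are met (the baseline figure is 514, less than the 530 limit; rent is paid in kind; a current Tier 2 Waiver is held). However, paragraphs (f)–(g) must be considered: (f) operates against (a): the property is publicly advertised. (g), which would lift (f), is not engaged — there is no Category 4 Notice in force. (a) is therefore removed.
Exception (b) is satisfied on its face — the reference index is 547, meeting the 506 threshold; a current Category 4 Exemption Letter is held; total rental receipts for the year are $2,680, under the $2,760 limit. But: (h) is triggered — the compliance score is 53 points, less than the 57 points limit. (i) would limit (h) — a current General Certificate is held — but (j) sets (i) aside: (j) operates — the space is let for business use. (k) would limit (j) — the registered capacity is 2,400 units, below the 2,570 units limit — but (l) sets (k) aside: (l) operates against (k): the coverage ratio is 17%, meeting the 15% threshold. (m) is engaged (the qualifying period is 210 days, less than the 240 days limit), but is itself disapplied by (n): (n) is triggered — aggregate throughput is 4,980 units, less than the 5,430 units limit. So (b) is unavailable.
Exception (c) requires that no written lease is in place; but a written lease is in place, so (c) is unavailable.
Exception (d) fails — assessed value is $141,500, not below $122,000.
Exception (e) does not apply: the Tier A Certificate is not current.
Every exception is unavailable, so the rule governs.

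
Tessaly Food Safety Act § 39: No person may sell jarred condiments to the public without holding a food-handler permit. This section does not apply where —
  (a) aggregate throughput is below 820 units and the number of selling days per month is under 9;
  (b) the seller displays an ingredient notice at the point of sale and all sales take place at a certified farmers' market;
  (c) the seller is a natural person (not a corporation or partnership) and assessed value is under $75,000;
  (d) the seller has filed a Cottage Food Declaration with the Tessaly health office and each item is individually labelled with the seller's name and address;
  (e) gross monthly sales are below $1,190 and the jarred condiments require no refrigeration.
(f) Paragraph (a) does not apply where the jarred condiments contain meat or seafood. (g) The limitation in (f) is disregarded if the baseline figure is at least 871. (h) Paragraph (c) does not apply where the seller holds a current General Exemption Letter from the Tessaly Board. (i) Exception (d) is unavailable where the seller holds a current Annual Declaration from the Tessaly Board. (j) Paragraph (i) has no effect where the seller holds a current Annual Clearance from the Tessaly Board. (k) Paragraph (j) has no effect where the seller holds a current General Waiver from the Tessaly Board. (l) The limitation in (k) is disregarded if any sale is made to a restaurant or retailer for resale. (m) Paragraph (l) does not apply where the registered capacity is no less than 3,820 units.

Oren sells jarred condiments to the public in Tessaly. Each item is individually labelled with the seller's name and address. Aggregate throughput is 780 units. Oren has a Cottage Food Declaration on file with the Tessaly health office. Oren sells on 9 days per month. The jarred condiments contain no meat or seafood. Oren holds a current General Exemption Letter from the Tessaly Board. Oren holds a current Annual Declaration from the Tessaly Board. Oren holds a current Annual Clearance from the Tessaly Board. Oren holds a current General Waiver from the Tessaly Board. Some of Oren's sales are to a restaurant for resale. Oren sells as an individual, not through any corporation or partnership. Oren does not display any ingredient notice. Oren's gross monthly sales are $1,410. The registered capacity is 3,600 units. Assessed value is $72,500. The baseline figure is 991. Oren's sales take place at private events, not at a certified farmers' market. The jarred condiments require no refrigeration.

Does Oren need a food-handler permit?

No — exception (d) applies; Oren is not required to hold a food-handler permit.

Exception (a) requires that the number of selling days per month is under 9; but the number of selling days per month is 9, not under 9, so (a) is unavailable.
Exception (b) requires that the seller displays an ingredient notice at the point of sale; but no ingredient notice is displayed, so (b) is unavailable.
Exception (c): the seller is a natural person; assessed value is $72,500, under the $75,000 limit — every condition holds. But applying paragraph (h): (h) operates — a current General Exemption Letter is held. (c) is therefore removed.
All of (d)'s requirements are met (a Cottage Food Declaration is on file; items are individually labelled). Considering the limiting provisions: (i) operates (a current Annual Declaration is held), but is itself disapplied by (j): (j) operates against (i): a current Annual Clearance is held. (k) is engaged (a current General Waiver is held), but yields to (l): (l) is triggered — some sales are to a restaurant for resale. (m), which would lift (l), does not operate here — the registered capacity is 3,600 units, short of 3,820 units. So (d) applies.
Exception (e) does not apply: gross monthly sales are $1,410, not below $1,190.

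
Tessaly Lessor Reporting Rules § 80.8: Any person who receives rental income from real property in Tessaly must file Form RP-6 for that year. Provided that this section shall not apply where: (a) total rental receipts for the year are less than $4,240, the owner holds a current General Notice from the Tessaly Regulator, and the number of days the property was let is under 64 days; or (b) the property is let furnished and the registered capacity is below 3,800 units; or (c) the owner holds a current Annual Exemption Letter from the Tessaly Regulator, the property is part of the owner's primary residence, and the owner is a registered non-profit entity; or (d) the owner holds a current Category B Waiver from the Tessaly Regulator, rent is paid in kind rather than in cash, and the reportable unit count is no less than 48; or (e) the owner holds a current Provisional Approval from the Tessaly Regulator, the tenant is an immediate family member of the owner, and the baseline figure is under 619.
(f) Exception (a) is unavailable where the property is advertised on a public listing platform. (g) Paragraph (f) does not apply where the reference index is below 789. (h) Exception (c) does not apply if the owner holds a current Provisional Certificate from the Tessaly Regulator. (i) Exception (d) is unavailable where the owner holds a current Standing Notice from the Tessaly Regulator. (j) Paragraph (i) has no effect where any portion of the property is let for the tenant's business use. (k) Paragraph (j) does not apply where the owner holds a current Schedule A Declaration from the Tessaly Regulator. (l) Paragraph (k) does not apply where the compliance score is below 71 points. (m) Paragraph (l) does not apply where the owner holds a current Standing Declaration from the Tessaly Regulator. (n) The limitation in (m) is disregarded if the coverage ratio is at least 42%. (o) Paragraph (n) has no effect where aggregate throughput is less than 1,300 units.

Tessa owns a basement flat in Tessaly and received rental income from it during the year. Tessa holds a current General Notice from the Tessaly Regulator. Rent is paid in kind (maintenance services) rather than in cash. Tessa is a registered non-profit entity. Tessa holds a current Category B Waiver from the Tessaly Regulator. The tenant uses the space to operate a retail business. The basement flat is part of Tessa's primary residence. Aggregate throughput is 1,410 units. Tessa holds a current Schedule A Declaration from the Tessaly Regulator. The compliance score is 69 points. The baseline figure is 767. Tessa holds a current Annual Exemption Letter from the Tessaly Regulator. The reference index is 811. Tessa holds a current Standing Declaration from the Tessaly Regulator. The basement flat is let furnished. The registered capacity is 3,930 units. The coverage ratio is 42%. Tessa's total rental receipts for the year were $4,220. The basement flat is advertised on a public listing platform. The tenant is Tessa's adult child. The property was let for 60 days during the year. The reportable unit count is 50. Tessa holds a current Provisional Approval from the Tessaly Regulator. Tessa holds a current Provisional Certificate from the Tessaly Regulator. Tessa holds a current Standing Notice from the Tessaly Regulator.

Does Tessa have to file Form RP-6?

No — exception (d) applies; Tessa is not required to file Form RP-6.

Exception (a) is satisfied on its face — total rental receipts for the year are $4,220, less than the $4,240 limit; a current General Notice is held; the number of days the property was let is 60 days, under the 64 days limit. Turning to paragraphs (f)–(g): (f) operates against (a): the property is publicly advertised. (g), which would lift (f), is not triggered — the reference index is 811, not below 789. So (a) is unavailable.
Exception (b) does not apply: the registered capacity is 3,930 units, not below 3,800 units.
Exception (c)'s conditions are all satisfied: a current Annual Exemption Letter is held; the basement flat is part of the primary residence; Tessa is a registered non-profit. However, paragraph (h) must be considered: (h) is engaged — a current Provisional Certificate is held. So (c) is unavailable.
Exception (d) is satisfied on its face — a current Category B Waiver is held; rent is paid in kind; the reportable unit count is 50, meeting the 48 threshold. Considering the limiting provisions: (i) would limit (d) — a current Standing Notice is held — but (j) sets (i) aside: (j) operates against (i): the space is let for business use. (k) is triggered (a current Schedule A Declaration is held), but is overridden by (l): (l) operates against (k): the compliance score is 69 points, below the 71 points limit. (m) would limit (l) — a current Standing Declaration is held — but (n) sets (m) aside: (n) applies — the coverage ratio is 42%, meeting the 42% threshold. (o), which would lift (n), does not operate here — aggregate throughput is 1,410 units, not less than 1,300 units. (d) remains available.
Exception (e) fails — the baseline figure is 767, not under 619.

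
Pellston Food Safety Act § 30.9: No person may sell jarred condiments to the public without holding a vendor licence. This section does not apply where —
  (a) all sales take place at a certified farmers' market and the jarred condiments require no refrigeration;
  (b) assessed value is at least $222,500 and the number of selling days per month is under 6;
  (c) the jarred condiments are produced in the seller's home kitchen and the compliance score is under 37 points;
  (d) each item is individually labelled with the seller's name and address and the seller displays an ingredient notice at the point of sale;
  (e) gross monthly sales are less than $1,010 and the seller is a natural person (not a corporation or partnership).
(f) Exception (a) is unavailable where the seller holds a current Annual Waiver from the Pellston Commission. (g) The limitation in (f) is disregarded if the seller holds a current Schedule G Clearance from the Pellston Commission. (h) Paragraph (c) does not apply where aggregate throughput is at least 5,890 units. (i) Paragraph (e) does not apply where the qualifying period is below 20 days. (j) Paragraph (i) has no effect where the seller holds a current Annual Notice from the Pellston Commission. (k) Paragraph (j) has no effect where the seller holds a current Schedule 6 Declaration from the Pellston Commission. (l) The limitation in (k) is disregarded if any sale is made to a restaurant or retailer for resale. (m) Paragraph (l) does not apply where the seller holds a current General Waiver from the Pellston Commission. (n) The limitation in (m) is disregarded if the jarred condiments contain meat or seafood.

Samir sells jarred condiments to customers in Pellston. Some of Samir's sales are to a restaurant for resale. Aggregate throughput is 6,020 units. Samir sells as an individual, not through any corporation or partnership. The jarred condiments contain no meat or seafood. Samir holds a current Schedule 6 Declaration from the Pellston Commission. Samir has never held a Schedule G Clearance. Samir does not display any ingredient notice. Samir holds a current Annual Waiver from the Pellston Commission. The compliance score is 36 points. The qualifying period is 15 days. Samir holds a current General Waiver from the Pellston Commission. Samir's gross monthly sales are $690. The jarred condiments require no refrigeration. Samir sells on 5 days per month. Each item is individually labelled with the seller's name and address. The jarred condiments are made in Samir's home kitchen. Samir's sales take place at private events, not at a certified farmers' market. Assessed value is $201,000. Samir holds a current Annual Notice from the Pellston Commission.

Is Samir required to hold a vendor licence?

Yes — Samir must hold a vendor licence.

Exception (a) does not apply: sales are at private events, not a certified farmers' market.
Exception (b) fails — assessed value is $201,000, short of $222,500.
Exception (c) is satisfied on its face — the jarred condiments are home-kitchen produced; the compliance score is 36 points, under the 37 points limit. However, paragraph (h) must be considered: (h) is engaged — aggregate throughput is 6,020 units, meeting the 5,890 units threshold. Exception (c) does not apply.
Exception (d) does not apply: no ingredient notice is displayed.
Exception (e)'s conditions are all satisfied: gross monthly sales are $690, less than the $1,010 limit; the seller is a natural person. But: (i) operates against (e): the qualifying period is 15 days, below the 20 days limit. (j) would limit (i) — a current Annual Notice is held — but (k) sets (j) aside: (k) is engaged — a current Schedule 6 Declaration is held. (l) would limit (k) — some sales are to a restaurant for resale — but (m) sets (l) aside: (m) is engaged — a current General Waiver is held. (n), which would lift (m), is inapplicable — the jarred condiments contain no meat or seafood. Exception (e) does not apply.
Every exception is unavailable, so the rule governs.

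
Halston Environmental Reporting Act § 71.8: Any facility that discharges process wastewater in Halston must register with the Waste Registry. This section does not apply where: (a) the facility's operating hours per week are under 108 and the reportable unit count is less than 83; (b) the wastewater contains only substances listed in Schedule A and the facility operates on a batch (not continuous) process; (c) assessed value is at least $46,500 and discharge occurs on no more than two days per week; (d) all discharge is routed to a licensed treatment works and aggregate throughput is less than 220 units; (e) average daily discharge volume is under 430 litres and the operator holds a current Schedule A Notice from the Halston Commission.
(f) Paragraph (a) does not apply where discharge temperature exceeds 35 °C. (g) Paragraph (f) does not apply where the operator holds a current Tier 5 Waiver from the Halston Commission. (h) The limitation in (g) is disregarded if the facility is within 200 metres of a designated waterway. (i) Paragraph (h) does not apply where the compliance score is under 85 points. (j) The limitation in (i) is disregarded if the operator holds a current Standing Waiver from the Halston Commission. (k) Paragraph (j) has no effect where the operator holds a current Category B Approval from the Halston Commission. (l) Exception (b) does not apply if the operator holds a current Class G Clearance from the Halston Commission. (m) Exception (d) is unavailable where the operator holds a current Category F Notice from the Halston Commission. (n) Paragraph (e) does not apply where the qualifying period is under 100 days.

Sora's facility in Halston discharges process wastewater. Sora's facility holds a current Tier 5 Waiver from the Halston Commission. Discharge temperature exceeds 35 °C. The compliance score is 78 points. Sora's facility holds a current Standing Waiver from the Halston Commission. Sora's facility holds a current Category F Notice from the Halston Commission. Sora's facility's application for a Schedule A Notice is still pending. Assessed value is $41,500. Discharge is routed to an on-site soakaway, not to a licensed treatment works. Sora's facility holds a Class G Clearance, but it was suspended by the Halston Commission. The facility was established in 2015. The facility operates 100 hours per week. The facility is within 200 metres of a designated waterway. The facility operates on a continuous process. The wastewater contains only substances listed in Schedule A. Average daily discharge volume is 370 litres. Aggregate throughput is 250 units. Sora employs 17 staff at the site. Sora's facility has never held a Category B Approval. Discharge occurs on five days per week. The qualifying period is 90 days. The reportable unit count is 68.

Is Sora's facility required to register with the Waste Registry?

Yes — Sora's facility must register with the Waste Registry.

Exception (a) is satisfied on its face — the facility's operating hours per week are 100, under the 108 limit; the reportable unit count is 68, less than the 83 limit. Turning to paragraphs (f)–(k): (f) operates against (a): discharge temperature exceeds 35 °C. (g) would limit (f) — a current Tier 5 Waiver is held — but (h) sets (g) aside: (h) operates — the facility is within 200 m of a designated waterway. (i) would limit (h) — the compliance score is 78 points, under the 85 points limit — but (j) sets (i) aside: (j) is engaged — a current Standing Waiver is held. (k) is not engaged (the Category B Approval is not current), so (j) stands. So (a) is unavailable.
Exception (b) requires that the facility operates on a batch (not continuous) process; but the facility operates on a continuous process, so (b) is unavailable.
Exception (c) fails — assessed value is $41,500, short of $46,500.
Exception (d) does not apply: discharge is not routed to a licensed treatment works.
Exception (e) fails — no current Schedule A Notice is held.
None of the exceptions is available; § 71.8 applies in full.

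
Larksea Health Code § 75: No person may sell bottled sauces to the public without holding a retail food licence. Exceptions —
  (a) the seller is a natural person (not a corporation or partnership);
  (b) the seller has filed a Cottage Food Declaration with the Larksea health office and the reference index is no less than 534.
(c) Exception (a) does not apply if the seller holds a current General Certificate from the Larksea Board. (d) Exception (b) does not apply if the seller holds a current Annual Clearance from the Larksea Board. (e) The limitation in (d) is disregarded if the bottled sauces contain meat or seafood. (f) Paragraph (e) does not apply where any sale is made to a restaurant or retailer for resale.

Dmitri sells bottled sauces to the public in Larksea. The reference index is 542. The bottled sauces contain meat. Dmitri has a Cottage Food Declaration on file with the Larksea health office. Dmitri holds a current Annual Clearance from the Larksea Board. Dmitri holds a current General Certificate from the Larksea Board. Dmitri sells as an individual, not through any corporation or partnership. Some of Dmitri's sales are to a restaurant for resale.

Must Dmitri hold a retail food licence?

Yes — Dmitri must hold a retail food licence.

Exception (a) is satisfied on its face — the seller is a natural person. Turning to paragraph (c): (c) operates against (a): a current General Certificate is held. So (a) is unavailable.
Exception (b) is satisfied on its face — a Cottage Food Declaration is on file; the reference index is 542, meeting the 534 threshold. Turning to paragraphs (d)–(f): (d) is triggered — a current Annual Clearance is held. (e) is triggered (the bottled sauces contain meat), but is displaced by (f): (f) operates against (e): some sales are to a restaurant for resale. Exception (b) does not apply.
No exception applies. The general rule governs.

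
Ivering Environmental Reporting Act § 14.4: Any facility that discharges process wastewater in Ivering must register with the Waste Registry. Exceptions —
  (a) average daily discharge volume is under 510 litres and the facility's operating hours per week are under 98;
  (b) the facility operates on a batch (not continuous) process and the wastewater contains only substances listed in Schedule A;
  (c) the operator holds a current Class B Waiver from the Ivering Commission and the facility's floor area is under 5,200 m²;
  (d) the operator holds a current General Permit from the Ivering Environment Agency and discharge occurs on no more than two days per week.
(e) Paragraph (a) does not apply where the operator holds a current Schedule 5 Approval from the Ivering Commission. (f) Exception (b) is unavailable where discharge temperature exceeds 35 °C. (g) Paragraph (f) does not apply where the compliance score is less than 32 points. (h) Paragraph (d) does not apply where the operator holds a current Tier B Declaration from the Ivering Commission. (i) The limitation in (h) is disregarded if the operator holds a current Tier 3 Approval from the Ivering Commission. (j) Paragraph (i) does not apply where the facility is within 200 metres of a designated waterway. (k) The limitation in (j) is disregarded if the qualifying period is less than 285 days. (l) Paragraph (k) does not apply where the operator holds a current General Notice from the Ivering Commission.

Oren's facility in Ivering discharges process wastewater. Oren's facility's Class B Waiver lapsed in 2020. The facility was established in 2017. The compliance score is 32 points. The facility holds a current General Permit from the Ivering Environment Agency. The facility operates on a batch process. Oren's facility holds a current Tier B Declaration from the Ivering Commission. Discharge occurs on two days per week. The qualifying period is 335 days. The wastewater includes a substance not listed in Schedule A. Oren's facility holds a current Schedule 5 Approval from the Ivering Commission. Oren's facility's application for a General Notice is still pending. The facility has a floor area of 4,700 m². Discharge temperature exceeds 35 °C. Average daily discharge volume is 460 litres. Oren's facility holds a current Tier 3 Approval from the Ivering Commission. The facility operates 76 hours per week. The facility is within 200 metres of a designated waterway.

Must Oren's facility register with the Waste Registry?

Exception (a)'s conditions are all satisfied: average daily discharge volume is 460 litres, under the 510 litres limit; the facility's operating hours per week are 76, under the 98 limit. But: (e) applies — a current Schedule 5 Approval is held. (a) is therefore removed.
Exception (b) requires that the wastewater contains only substances listed in Schedule A; but the wastewater includes a non-Schedule-A substance, so (b) is unavailable.
Exception (c) does not apply: there is no Class B Waiver in force.
Exception (d): a current General Permit is held; discharge occurs on no more than two days per week — every condition holds. But applying paragraphs (h)–(l): (h) is triggered — a current Tier B Declaration is held. (i) would limit (h) — a current Tier 3 Approval is held — but (j) sets (i) aside: (j) operates — the facility is within 200 m of a designated waterway. (k), which would lift (j), does not operate here — the qualifying period is 335 days, not less than 285 days. (d) is therefore removed.
No exception is made out. Oren's facility falls within the general rule.

Yes — Oren's facility must register with the Waste Registry.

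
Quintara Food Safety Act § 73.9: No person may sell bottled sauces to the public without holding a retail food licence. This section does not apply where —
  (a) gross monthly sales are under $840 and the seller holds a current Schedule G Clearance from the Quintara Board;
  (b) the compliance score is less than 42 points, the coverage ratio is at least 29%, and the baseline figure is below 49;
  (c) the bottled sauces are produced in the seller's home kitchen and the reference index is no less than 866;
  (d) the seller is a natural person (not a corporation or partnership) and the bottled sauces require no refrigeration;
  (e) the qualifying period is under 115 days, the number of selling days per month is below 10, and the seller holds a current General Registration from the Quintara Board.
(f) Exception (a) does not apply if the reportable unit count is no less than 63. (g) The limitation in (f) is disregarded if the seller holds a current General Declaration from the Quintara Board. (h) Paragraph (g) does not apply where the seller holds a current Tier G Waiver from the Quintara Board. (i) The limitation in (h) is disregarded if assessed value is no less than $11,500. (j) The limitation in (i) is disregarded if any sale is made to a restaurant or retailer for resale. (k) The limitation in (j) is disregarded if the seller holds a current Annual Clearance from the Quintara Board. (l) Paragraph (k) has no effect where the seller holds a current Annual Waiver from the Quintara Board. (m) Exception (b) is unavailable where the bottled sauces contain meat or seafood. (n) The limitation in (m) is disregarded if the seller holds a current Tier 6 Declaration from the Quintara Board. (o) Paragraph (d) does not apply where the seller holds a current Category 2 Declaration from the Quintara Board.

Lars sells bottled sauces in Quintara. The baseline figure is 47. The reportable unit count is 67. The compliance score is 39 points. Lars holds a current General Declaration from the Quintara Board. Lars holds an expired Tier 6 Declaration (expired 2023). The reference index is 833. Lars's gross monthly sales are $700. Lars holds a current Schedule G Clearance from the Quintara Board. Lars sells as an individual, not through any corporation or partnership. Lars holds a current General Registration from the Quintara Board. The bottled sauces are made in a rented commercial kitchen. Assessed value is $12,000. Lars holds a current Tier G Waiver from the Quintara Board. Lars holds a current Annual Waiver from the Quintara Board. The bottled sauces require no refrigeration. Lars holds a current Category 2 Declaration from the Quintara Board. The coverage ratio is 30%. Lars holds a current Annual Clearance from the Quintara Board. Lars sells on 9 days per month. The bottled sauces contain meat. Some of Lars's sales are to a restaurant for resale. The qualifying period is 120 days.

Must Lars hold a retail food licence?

Yes — Lars must hold a retail food licence.

Exception (a): gross monthly sales are $700, under the $840 limit; a current Schedule G Clearance is held — every condition holds. But applying paragraphs (f)–(l): (f) is engaged — the reportable unit count is 67, meeting the 63 threshold. (g) would limit (f) — a current General Declaration is held — but (h) sets (g) aside: (h) is triggered — a current Tier G Waiver is held. (i) would limit (h) — assessed value is $12,000, meeting the $11,500 threshold — but (j) sets (i) aside: (j) operates against (i): some sales are to a restaurant for resale. (k) would limit (j) — a current Annual Clearance is held — but (l) sets (k) aside: (l) operates against (k): a current Annual Waiver is held. (a) is therefore removed.
Exception (b) is satisfied on its face — the compliance score is 39 points, less than the 42 points limit; the coverage ratio is 30%, meeting the 29% threshold; the baseline figure is 47, below the 49 limit. Turning to paragraphs (m)–(n): (m) operates — the bottled sauces contain meat. (n) does not operate here (there is no Tier 6 Declaration in force), so (m) stands. (b) is therefore removed.
Exception (c) does not apply: the bottled sauces are made in a commercial kitchen, not a home kitchen.
All of (d)'s requirements are met (the seller is a natural person; the bottled sauces are shelf-stable). But: (o) operates against (d): a current Category 2 Declaration is held. Exception (d) does not apply.
Exception (e) fails — the qualifying period is 120 days, not under 115 days.
No exception applies. The general rule governs.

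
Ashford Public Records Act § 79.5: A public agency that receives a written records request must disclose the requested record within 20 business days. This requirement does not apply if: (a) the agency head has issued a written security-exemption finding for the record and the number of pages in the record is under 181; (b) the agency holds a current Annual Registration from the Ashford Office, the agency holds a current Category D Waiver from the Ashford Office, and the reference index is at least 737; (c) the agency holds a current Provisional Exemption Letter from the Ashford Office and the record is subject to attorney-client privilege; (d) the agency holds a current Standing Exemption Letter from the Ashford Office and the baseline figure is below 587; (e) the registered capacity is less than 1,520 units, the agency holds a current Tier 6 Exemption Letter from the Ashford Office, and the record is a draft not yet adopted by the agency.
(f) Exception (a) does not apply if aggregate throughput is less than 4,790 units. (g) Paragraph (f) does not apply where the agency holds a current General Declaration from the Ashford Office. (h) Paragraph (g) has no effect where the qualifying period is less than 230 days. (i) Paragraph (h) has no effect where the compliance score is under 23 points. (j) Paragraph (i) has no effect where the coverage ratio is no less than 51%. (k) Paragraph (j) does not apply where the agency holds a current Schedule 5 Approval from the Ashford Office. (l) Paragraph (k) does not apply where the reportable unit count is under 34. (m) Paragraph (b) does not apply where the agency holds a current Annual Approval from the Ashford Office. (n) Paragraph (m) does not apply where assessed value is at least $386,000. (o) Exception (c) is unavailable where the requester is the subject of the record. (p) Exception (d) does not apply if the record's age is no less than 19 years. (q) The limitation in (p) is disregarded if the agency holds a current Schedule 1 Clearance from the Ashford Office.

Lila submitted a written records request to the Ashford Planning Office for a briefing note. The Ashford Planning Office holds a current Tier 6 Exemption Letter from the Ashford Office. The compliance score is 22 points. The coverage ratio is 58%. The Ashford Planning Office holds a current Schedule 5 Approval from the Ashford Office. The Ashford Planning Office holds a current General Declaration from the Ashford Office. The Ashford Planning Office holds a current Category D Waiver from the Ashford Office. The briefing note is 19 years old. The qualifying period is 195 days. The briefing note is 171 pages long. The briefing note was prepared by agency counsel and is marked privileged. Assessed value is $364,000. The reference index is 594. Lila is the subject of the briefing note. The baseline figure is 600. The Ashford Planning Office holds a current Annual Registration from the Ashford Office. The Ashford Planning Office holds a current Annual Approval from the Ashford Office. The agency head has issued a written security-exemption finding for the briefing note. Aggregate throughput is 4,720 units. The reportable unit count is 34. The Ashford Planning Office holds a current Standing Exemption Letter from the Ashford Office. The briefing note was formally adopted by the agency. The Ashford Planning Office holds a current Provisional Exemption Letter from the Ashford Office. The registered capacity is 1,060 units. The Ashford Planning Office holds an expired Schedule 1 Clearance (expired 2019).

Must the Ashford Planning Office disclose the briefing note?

Exception (a)'s conditions are all satisfied: a written security-exemption finding has been issued; the number of pages in the record is 171, under the 181 limit. Considering the limiting provisions: (f) would limit (a) — aggregate throughput is 4,720 units, less than the 4,790 units limit — but (g) sets (f) aside: (g) is triggered — a current General Declaration is held. (h) would limit (g) — the qualifying period is 195 days, less than the 230 days limit — but (i) sets (h) aside: (i) applies — the compliance score is 22 points, under the 23 points limit. (j) applies (the coverage ratio is 58%, meeting the 51% threshold), but is overridden by (k): (k) applies — a current Schedule 5 Approval is held. (l), which would lift (k), is inapplicable — the reportable unit count is 34, not under 34. So (a) applies.
Exception (b) does not apply: the reference index is 594, short of 737.
Exception (c): a current Provisional Exemption Letter is held; the briefing note is privileged — every condition holds. But: (o) applies — Lila is the subject of the briefing note. (c) is therefore removed.
Exception (d) does not apply: the baseline figure is 600, not below 587.
Exception (e) requires that the record is a draft not yet adopted by the agency; but the briefing note has been formally adopted, so (e) is unavailable.

No — exception (a) applies; the Ashford Planning Office is not required to disclose the briefing note.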